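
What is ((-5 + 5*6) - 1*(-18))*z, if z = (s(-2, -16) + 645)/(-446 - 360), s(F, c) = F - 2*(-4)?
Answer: -903/26 ≈ -34.731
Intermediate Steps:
s(F, c) = 8 + F (s(F, c) = F + 8 = 8 + F)
z = -21/26 (z = ((8 - 2) + 645)/(-446 - 360) = (6 + 645)/(-806) = 651*(-1/806) = -21/26 ≈ -0.80769)
((-5 + 5*6) - 1*(-18))*z = ((-5 + 5*6) - 1*(-18))*(-21/26) = ((-5 + 30) + 18)*(-21/26) = (25 + 18)*(-21/26) = 43*(-21/26) = -903/26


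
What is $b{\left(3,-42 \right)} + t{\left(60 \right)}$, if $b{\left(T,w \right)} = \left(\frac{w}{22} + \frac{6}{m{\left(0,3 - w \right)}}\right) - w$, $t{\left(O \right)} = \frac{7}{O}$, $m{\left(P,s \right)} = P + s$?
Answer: $\frac{1775}{44} \approx 40.341$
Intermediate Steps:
$b{\left(T,w \right)} = \frac{6}{3 - w} - \frac{21 w}{22}$ ($b{\left(T,w \right)} = \left(\frac{w}{22} + \frac{6}{0 - \left(-3 + w\right)}\right) - w = \left(w \frac{1}{22} + \frac{6}{3 - w}\right) - w = \left(\frac{w}{22} + \frac{6}{3 - w}\right) - w = \left(\frac{6}{3 - w} + \frac{w}{22}\right) - w = \frac{6}{3 - w} - \frac{21 w}{22}$)
$b{\left(3,-42 \right)} + t{\left(60 \right)} = \frac{3 \left(-44 - - 294 \left(-3 - 42\right)\right)}{22 \left(-3 - 42\right)} + \frac{7}{60} = \frac{3 \left(-44 - \left(-294\right) \left(-45\right)\right)}{22 \left(-45\right)} + 7 \cdot \frac{1}{60} = \frac{3}{22} \left(- \frac{1}{45}\right) \left(-44 - 13230\right) + \frac{7}{60} = \frac{3}{22} \left(- \frac{1}{45}\right) \left(-13274\right) + \frac{7}{60} = \frac{6637}{165} + \frac{7}{60} = \frac{1775}{44}$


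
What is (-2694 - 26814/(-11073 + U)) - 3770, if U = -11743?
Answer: -73727905/11408 ≈ -6462.8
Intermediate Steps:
(-2694 - 26814/(-11073 + U)) - 3770 = (-2694 - 26814/(-11073 - 11743)) - 3770 = (-2694 - 26814/(-22816)) - 3770 = (-2694 - 26814*(-1/22816)) - 3770 = (-2694 + 13407/11408) - 3770 = -30719745/11408 - 3770 = -73727905/11408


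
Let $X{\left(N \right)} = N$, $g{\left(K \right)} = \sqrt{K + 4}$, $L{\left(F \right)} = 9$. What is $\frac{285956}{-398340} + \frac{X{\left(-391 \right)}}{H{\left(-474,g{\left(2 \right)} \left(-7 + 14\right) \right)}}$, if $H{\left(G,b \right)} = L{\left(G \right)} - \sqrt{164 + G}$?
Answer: $- \frac{967754}{99585} - i \sqrt{310} \approx -9.7179 - 17.607 i$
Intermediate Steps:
$g{\left(K \right)} = \sqrt{4 + K}$
$H{\left(G,b \right)} = 9 - \sqrt{164 + G}$
$\frac{285956}{-398340} + \frac{X{\left(-391 \right)}}{H{\left(-474,g{\left(2 \right)} \left(-7 + 14\right) \right)}} = \frac{285956}{-398340} - \frac{391}{9 - \sqrt{164 - 474}} = 285956 \left(- \frac{1}{398340}\right) - \frac{391}{9 - \sqrt{-310}} = - \frac{71489}{99585} - \frac{391}{9 - i \sqrt{310}}$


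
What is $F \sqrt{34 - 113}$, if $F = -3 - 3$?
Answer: $- 6 i \sqrt{79} \approx - 53.329 i$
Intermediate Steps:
$F = -6$
$F \sqrt{34 - 113} = - 6 \sqrt{34 - 113} = - 6 \sqrt{-79} = - 6 i \sqrt{79}$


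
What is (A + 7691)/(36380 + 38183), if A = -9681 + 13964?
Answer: 11974/74563 ≈ 0.16059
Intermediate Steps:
A = 4283
(A + 7691)/(36380 + 38183) = (4283 + 7691)/(36380 + 38183) = 11974/74563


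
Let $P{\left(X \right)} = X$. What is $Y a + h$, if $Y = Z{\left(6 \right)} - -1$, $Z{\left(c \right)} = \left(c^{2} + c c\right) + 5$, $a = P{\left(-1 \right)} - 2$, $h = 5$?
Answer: $-229$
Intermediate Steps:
$a = -3$ ($a = -1 - 2 = -3$)
$Z{\left(c \right)} = 5 + 2 c^{2}$ ($Z{\left(c \right)} = \left(c^{2} + c^{2}\right) + 5 = 2 c^{2} + 5 = 5 + 2 c^{2}$)
$Y = 78$ ($Y = \left(5 + 2 \cdot 6^{2}\right) - -1 = \left(5 + 2 \cdot 36\right) + 1 = \left(5 + 72\right) + 1 = 77 + 1 = 78$)
$Y a + h = 78 \left(-3\right) + 5 = -234 + 5 = -229$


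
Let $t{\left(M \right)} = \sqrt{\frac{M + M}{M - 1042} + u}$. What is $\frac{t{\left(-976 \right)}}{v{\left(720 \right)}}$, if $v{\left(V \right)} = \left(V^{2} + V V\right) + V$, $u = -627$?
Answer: $\frac{i \sqrt{637352003}}{1046857680} \approx 2.4116 \cdot 10^{-5} i$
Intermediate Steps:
$v{\left(V \right)} = V + 2 V^{2}$ ($v{\left(V \right)} = \left(V^{2} + V^{2}\right) + V = 2 V^{2} + V = V + 2 V^{2}$)
$t{\left(M \right)} = \sqrt{-627 + \frac{2 M}{-1042 + M}}$ ($t{\left(M \right)} = \sqrt{\frac{M + M}{M - 1042} - 627} = \sqrt{\frac{2 M}{-1042 + M} - 627} = \sqrt{-627 + \frac{2 M}{-1042 + M}}$)
$\frac{t{\left(-976 \right)}}{v{\left(720 \right)}} = \frac{\sqrt{\frac{653334 - -610000}{-1042 - 976}}}{720 \left(1 + 2 \cdot 720\right)} = \frac{\sqrt{\frac{653334 + 610000}{-2018}}}{720 \left(1 + 1440\right)} = \frac{\sqrt{\left(- \frac{1}{2018}\right) 1263334}}{720 \cdot 1441} = \frac{\sqrt{- \frac{631667}{1009}}}{1037520} = \frac{i \sqrt{637352003}}{1009} \cdot \frac{1}{1037520} = \frac{i \sqrt{637352003}}{1046857680}$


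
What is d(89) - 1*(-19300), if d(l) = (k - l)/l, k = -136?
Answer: 1717475/89 ≈ 19297.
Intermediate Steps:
d(l) = (-136 - l)/l
d(89) - 1*(-19300) = (-136 - 1*89)/89 - 1*(-19300) = (-136 - 89)/89 + 19300 = (1/89)*(-225) + 19300 = -225/89 + 19300 = 1717475/89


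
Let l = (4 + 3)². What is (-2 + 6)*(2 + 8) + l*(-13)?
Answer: -597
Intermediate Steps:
l = 49 (l = 7² = 49)
(-2 + 6)*(2 + 8) + l*(-13) = (-2 + 6)*(2 + 8) + 49*(-13) = 4*10 - 637 = 40 - 637 = -597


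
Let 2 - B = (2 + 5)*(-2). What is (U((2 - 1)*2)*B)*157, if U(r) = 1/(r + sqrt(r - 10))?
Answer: 1256/3 - 1256*I*sqrt(2)/3 ≈ 418.67 - 592.08*I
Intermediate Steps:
B = 16 (B = 2 - (2 + 5)*(-2) = 2 - 7*(-2) = 2 - 1*(-14) = 2 + 14 = 16)
U(r) = 1/(r + sqrt(-10 + r))
(U((2 - 1)*2)*B)*157 = (16/((2 - 1)*2 + sqrt(-10 + (2 - 1)*2)))*157 = (16/(1*2 + sqrt(-10 + 1*2)))*157 = (16/(2 + sqrt(-10 + 2)))*157 = (16/(2 + sqrt(-8)))*157 = (16/(2 + 2*I*sqrt(2)))*157 = 2512/(2 + 2*I*sqrt(2))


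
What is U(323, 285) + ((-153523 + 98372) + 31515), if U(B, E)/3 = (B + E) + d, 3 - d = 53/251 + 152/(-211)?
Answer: -1154627776/52961 ≈ -21801.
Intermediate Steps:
d = 185852/52961 (d = 3 - (53/251 + 152/(-211)) = 3 - (53*(1/251) + 152*(-1/211)) = 3 - (53/251 - 152/211) = 3 - 1*(-26969/52961) = 3 + 26969/52961 = 185852/52961 ≈ 3.5092)
U(B, E) = 557556/52961 + 3*B + 3*E (U(B, E) = 3*((B + E) + 185852/52961) = 3*(185852/52961 + B + E) = 557556/52961 + 3*B + 3*E)
U(323, 285) + ((-153523 + 98372) + 31515) = (557556/52961 + 3*323 + 3*285) + ((-153523 + 98372) + 31515) = (557556/52961 + 969 + 855) + (-55151 + 31515) = 97158420/52961 - 23636 = -1154627776/52961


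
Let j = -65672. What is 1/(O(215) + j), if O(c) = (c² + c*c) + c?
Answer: 1/26993 ≈ 3.7047e-5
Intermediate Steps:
O(c) = c + 2*c² (O(c) = (c² + c²) + c = 2*c² + c = c + 2*c²)
1/(O(215) + j) = 1/(215*(1 + 2*215) - 65672) = 1/(215*(1 + 430) - 65672) = 1/(215*431 - 65672) = 1/(92665 - 65672) = 1/26993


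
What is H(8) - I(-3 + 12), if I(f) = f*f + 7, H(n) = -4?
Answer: -92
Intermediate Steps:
I(f) = 7 + f**2 (I(f) = f**2 + 7 = 7 + f**2)
H(8) - I(-3 + 12) = -4 - (7 + (-3 + 12)**2) = -4 - (7 + 9**2) = -4 - (7 + 81) = -4 - 1*88 = -4 - 88 = -92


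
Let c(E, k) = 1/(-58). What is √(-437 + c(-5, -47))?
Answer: I*√1470126/58 ≈ 20.905*I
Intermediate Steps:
c(E, k) = -1/58
√(-437 + c(-5, -47)) = √(-437 - 1/58) = √(-25347/58) = I*√1470126/58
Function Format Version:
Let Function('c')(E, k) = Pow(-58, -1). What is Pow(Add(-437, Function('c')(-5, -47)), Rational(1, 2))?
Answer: Mul(Rational(1, 58), I, Pow(1470126, Rational(1, 2))) ≈ Mul(20.905, I)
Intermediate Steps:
Function('c')(E, k) = Rational(-1, 58)
Pow(Add(-437, Function('c')(-5, -47)), Rational(1, 2)) = Pow(Add(-437, Rational(-1, 58)), Rational(1, 2)) = Pow(Rational(-25347, 58), Rational(1, 2)) = Mul(Rational(1, 58), I, Pow(1470126, Rational(1, 2)))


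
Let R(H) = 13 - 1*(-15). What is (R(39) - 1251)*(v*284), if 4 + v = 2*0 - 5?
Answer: 3125988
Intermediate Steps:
R(H) = 28 (R(H) = 13 + 15 = 28)
v = -9 (v = -4 + (2*0 - 5) = -4 + (0 - 5) = -4 - 5 = -9)
(R(39) - 1251)*(v*284) = (28 - 1251)*(-9*284) = -1223*(-2556) = 3125988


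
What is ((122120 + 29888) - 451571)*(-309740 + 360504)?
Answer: -15207016132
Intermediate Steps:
((122120 + 29888) - 451571)*(-309740 + 360504) = (152008 - 451571)*50764 = -299563*50764 = -15207016132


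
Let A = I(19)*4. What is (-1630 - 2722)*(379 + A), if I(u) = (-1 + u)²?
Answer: -7289600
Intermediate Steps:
A = 1296 (A = (-1 + 19)²*4 = 18²*4 = 324*4 = 1296)
(-1630 - 2722)*(379 + A) = (-1630 - 2722)*(379 + 1296) = -4352*1675 = -7289600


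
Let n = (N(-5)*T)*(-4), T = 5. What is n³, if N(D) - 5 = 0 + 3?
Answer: -4096000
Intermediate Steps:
N(D) = 8 (N(D) = 5 + (0 + 3) = 5 + 3 = 8)
n = -160 (n = (8*5)*(-4) = 40*(-4) = -160)
n³ = (-160)³ = -4096000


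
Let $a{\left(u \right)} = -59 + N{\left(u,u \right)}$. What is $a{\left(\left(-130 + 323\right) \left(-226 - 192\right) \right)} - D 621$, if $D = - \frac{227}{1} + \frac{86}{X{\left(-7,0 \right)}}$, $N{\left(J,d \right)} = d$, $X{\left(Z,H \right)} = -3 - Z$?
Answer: $\frac{93765}{2} \approx 46883.0$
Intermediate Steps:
$D = - \frac{411}{2}$ ($D = - \frac{227}{1} + \frac{86}{-3 - -7} = \left(-227\right) 1 + \frac{86}{-3 + 7} = -227 + \frac{86}{4} = -227 + 86 \cdot \frac{1}{4} = -227 + \frac{43}{2} = - \frac{411}{2} \approx -205.5$)
$a{\left(u \right)} = -59 + u$
$a{\left(\left(-130 + 323\right) \left(-226 - 192\right) \right)} - D 621 = \left(-59 + \left(-130 + 323\right) \left(-226 - 192\right)\right) - \left(- \frac{411}{2}\right) 621 = \left(-59 + 193 \left(-418\right)\right) - - \frac{255231}{2} = \left(-59 - 80674\right) + \frac{255231}{2} = -80733 + \frac{255231}{2} = \frac{93765}{2}$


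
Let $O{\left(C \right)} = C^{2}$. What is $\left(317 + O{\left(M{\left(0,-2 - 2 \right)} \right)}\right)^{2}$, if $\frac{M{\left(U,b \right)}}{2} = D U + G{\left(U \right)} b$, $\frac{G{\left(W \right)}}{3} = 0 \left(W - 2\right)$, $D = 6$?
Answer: $100489$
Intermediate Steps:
$G{\left(W \right)} = 0$ ($G{\left(W \right)} = 3 \cdot 0 \left(W - 2\right) = 3 \cdot 0 \left(-2 + W\right) = 3 \cdot 0 = 0$)
$M{\left(U,b \right)} = 12 U$ ($M{\left(U,b \right)} = 2 \left(6 U + 0 b\right) = 2 \left(6 U + 0\right) = 2 \cdot 6 U = 12 U$)
$\left(317 + O{\left(M{\left(0,-2 - 2 \right)} \right)}\right)^{2} = \left(317 + \left(12 \cdot 0\right)^{2}\right)^{2} = \left(317 + 0^{2}\right)^{2} = \left(317 + 0\right)^{2} = 317^{2} = 100489$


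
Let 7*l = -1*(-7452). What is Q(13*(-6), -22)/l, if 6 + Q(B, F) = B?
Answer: -49/621 ≈ -0.078905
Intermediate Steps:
Q(B, F) = -6 + B
l = 7452/7 (l = (-1*(-7452))/7 = (1/7)*7452 = 7452/7 ≈ 1064.6)
Q(13*(-6), -22)/l = (-6 + 13*(-6))/(7452/7) = (-6 - 78)*(7/7452) = -84*7/7452 = -49/621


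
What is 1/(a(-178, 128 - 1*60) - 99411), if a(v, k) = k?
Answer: -1/99343 ≈ -1.0066e-5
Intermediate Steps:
1/(a(-178, 128 - 1*60) - 99411) = 1/((128 - 1*60) - 99411) = 1/((128 - 60) - 99411) = 1/(68 - 99411) = 1/(-99343) = -1/99343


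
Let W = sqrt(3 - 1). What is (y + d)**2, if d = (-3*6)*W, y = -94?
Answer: 9484 + 3384*sqrt(2) ≈ 14270.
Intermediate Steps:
W = sqrt(2) ≈ 1.4142
d = -18*sqrt(2) (d = (-3*6)*sqrt(2) = -18*sqrt(2) ≈ -25.456)
(y + d)**2 = (-94 - 18*sqrt(2))**2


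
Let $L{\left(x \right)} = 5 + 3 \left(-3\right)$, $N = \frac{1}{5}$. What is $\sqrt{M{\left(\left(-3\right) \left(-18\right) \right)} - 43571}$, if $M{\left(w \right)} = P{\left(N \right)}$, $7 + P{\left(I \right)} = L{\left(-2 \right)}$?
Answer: $i \sqrt{43582} \approx 208.76 i$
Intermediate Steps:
$N = \frac{1}{5} \approx 0.2$
$L{\left(x \right)} = -4$ ($L{\left(x \right)} = 5 - 9 = -4$)
$P{\left(I \right)} = -11$ ($P{\left(I \right)} = -7 - 4 = -11$)
$M{\left(w \right)} = -11$
$\sqrt{M{\left(\left(-3\right) \left(-18\right) \right)} - 43571} = \sqrt{-11 - 43571} = \sqrt{-43582} = i \sqrt{43582}$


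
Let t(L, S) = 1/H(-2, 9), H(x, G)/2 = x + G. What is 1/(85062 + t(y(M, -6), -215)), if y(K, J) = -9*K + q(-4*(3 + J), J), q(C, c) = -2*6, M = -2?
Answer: 14/1190869 ≈ 1.1756e-5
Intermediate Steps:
H(x, G) = 2*G + 2*x (H(x, G) = 2*(x + G) = 2*(G + x) = 2*G + 2*x)
q(C, c) = -12
y(K, J) = -12 - 9*K (y(K, J) = -9*K - 12 = -12 - 9*K)
t(L, S) = 1/14 (t(L, S) = 1/(2*9 + 2*(-2)) = 1/(18 - 4) = 1/14)
1/(85062 + t(y(M, -6), -215)) = 1/(85062 + 1/14) = 1/(1190869/14) = 14/1190869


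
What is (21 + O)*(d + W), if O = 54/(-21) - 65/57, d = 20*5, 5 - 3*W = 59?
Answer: 565636/399 ≈ 1417.6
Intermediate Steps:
W = -18 (W = 5/3 - ⅓*59 = 5/3 - 59/3 = -18)
d = 100
O = -1481/399 (O = 54*(-1/21) - 65*1/57 = -18/7 - 65/57 = -1481/399 ≈ -3.7118)
(21 + O)*(d + W) = (21 - 1481/399)*(100 - 18) = (6898/399)*82 = 565636/399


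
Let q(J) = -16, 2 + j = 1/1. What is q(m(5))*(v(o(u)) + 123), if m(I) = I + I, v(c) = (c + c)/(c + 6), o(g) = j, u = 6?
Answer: -9808/5 ≈ -1961.6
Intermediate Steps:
j = -1 (j = -2 + 1/1 = -2 + 1*1 = -2 + 1 = -1)
o(g) = -1
v(c) = 2*c/(6 + c) (v(c) = (2*c)/(6 + c) = 2*c/(6 + c))
m(I) = 2*I
q(m(5))*(v(o(u)) + 123) = -16*(2*(-1)/(6 - 1) + 123) = -16*(2*(-1)/5 + 123) = -16*(2*(-1)*(⅕) + 123) = -16*(-⅖ + 123) = -16*613/5 = -9808/5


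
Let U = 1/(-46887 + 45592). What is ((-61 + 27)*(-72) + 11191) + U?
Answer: 17662504/1295 ≈ 13639.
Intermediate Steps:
U = -1/1295 (U = 1/(-1295) = -1/1295 ≈ -0.00077220)
((-61 + 27)*(-72) + 11191) + U = ((-61 + 27)*(-72) + 11191) - 1/1295 = (-34*(-72) + 11191) - 1/1295 = (2448 + 11191) - 1/1295 = 13639 - 1/1295 = 17662504/1295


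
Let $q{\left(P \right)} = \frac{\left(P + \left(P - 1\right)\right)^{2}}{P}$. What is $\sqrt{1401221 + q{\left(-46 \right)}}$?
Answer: $\frac{\sqrt{2964585782}}{46} \approx 1183.7$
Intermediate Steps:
$q{\left(P \right)} = \frac{\left(-1 + 2 P\right)^{2}}{P}$ ($q{\left(P \right)} = \frac{\left(P + \left(-1 + P\right)\right)^{2}}{P} = \frac{\left(-1 + 2 P\right)^{2}}{P}$)
$\sqrt{1401221 + q{\left(-46 \right)}} = \sqrt{1401221 + \frac{\left(-1 + 2 \left(-46\right)\right)^{2}}{-46}} = \sqrt{1401221 - \frac{\left(-1 - 92\right)^{2}}{46}} = \sqrt{1401221 - \frac{\left(-93\right)^{2}}{46}} = \sqrt{1401221 - \frac{8649}{46}} = \sqrt{\frac{64447517}{46}} = \frac{\sqrt{2964585782}}{46}$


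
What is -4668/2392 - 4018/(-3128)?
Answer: -13561/20332 ≈ -0.66698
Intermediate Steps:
-4668/2392 - 4018/(-3128) = -4668*1/2392 - 4018*(-1/3128) = -1167/598 + 2009/1564 = -13561/20332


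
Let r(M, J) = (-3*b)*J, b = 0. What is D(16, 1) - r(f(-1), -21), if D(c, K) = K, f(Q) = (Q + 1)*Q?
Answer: 1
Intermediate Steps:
f(Q) = Q*(1 + Q) (f(Q) = (1 + Q)*Q = Q*(1 + Q))
r(M, J) = 0 (r(M, J) = (-3*0)*J = 0*J = 0)
D(16, 1) - r(f(-1), -21) = 1 - 1*0 = 1 + 0 = 1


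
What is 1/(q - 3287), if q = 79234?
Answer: 1/75947 ≈ 1.3167e-5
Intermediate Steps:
1/(q - 3287) = 1/(79234 - 3287) = 1/75947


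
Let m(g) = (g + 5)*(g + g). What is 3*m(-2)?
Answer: -36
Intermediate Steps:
m(g) = 2*g*(5 + g) (m(g) = (5 + g)*(2*g) = 2*g*(5 + g))
3*m(-2) = 3*(2*(-2)*(5 - 2)) = 3*(2*(-2)*3) = 3*(-12) = -36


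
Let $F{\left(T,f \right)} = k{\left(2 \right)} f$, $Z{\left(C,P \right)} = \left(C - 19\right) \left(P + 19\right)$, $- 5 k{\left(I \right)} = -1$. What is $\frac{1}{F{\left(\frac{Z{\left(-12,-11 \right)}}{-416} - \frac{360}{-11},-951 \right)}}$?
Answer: $- \frac{5}{951} \approx -0.0052576$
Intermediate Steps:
$k{\left(I \right)} = \frac{1}{5}$ ($k{\left(I \right)} = \left(- \frac{1}{5}\right) \left(-1\right) = \frac{1}{5}$)
$Z{\left(C,P \right)} = \left(-19 + C\right) \left(19 + P\right)$
$F{\left(T,f \right)} = \frac{f}{5}$
$\frac{1}{F{\left(\frac{Z{\left(-12,-11 \right)}}{-416} - \frac{360}{-11},-951 \right)}} = \frac{1}{\frac{1}{5} \left(-951\right)} = \frac{1}{- \frac{951}{5}} = - \frac{5}{951}$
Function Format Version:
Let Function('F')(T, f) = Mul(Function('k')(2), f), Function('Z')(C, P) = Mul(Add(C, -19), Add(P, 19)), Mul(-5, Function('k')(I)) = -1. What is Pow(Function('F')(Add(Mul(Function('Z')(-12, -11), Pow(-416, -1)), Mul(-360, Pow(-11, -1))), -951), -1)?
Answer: Rational(-5, 951) ≈ -0.0052576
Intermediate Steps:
Function('k')(I) = Rational(1, 5) (Function('k')(I) = Mul(Rational(-1, 5), -1) = Rational(1, 5))
Function('Z')(C, P) = Mul(Add(-19, C), Add(19, P))
Function('F')(T, f) = Mul(Rational(1, 5), f)
Pow(Function('F')(Add(Mul(Function('Z')(-12, -11), Pow(-416, -1)), Mul(-360, Pow(-11, -1))), -951), -1) = Pow(Mul(Rational(1, 5), -951), -1) = Pow(Rational(-951, 5), -1) = Rational(-5, 951)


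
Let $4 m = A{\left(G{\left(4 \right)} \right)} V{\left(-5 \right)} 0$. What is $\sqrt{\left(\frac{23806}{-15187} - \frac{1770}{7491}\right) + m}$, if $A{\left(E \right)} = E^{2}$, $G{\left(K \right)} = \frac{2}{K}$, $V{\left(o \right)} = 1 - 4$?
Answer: $\frac{2 i \sqrt{648502244556342}}{37921939} \approx 1.3431 i$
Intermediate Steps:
$V{\left(o \right)} = -3$
$m = 0$ ($m = \frac{\left(\frac{2}{4}\right)^{2} \left(\left(-3\right) 0\right)}{4} = \frac{\left(2 \cdot \frac{1}{4}\right)^{2} \cdot 0}{4} = \frac{\left(\frac{1}{2}\right)^{2} \cdot 0}{4} = \frac{\frac{1}{4} \cdot 0}{4} = \frac{1}{4} \cdot 0 = 0$)
$\sqrt{\left(\frac{23806}{-15187} - \frac{1770}{7491}\right) + m} = \sqrt{\left(\frac{23806}{-15187} - \frac{1770}{7491}\right) + 0} = \sqrt{\left(23806 \left(- \frac{1}{15187}\right) - \frac{590}{2497}\right) + 0} = \sqrt{\left(- \frac{23806}{15187} - \frac{590}{2497}\right) + 0} = \sqrt{- \frac{68403912}{37921939} + 0} = \sqrt{- \frac{68403912}{37921939}} = \frac{2 i \sqrt{648502244556342}}{37921939}$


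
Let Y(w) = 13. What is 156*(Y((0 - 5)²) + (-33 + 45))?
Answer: 3900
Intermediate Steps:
156*(Y((0 - 5)²) + (-33 + 45)) = 156*(13 + (-33 + 45)) = 156*(13 + 12) = 156*25 = 3900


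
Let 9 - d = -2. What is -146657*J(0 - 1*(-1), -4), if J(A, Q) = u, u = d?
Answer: -1613227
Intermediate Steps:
d = 11 (d = 9 - 1*(-2) = 9 + 2 = 11)
u = 11
J(A, Q) = 11
-146657*J(0 - 1*(-1), -4) = -146657*11 = -1613227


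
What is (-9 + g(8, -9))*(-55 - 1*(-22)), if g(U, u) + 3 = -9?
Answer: 693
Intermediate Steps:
g(U, u) = -12 (g(U, u) = -3 - 9 = -12)
(-9 + g(8, -9))*(-55 - 1*(-22)) = (-9 - 12)*(-55 - 1*(-22)) = -21*(-55 + 22) = -21*(-33) = 693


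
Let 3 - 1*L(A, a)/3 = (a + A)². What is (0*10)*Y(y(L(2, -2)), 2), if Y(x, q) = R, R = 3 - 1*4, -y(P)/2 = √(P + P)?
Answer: 0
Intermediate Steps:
L(A, a) = 9 - 3*(A + a)² (L(A, a) = 9 - 3*(a + A)² = 9 - 3*(A + a)²)
y(P) = -2*√2*√P (y(P) = -2*√(P + P) = -2*√2*√P)
R = -1 (R = 3 - 4 = -1)
Y(x, q) = -1
(0*10)*Y(y(L(2, -2)), 2) = (0*10)*(-1) = 0*(-1) = 0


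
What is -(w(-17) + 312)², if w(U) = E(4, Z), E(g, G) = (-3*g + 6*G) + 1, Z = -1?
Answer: -87025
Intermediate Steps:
E(g, G) = 1 - 3*g + 6*G
w(U) = -17 (w(U) = 1 - 3*4 + 6*(-1) = 1 - 12 - 6 = -17)
-(w(-17) + 312)² = -(-17 + 312)² = -1*295² = -1*87025 = -87025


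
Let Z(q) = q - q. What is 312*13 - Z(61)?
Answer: 4056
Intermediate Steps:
Z(q) = 0
312*13 - Z(61) = 312*13 - 1*0 = 4056 + 0 = 4056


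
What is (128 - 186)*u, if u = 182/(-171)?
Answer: 10556/171 ≈ 61.731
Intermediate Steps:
u = -182/171 (u = 182*(-1/171) = -182/171 ≈ -1.0643)
(128 - 186)*u = (128 - 186)*(-182/171) = -58*(-182/171) = 10556/171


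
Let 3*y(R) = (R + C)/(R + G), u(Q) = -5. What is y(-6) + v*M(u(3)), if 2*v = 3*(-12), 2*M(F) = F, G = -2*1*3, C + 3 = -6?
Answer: 545/12 ≈ 45.417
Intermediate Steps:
C = -9 (C = -3 - 6 = -9)
G = -6 (G = -2*3 = -6)
M(F) = F/2
y(R) = (-9 + R)/(3*(-6 + R)) (y(R) = ((R - 9)/(R - 6))/3 = ((-9 + R)/(-6 + R))/3 = (-9 + R)/(3*(-6 + R)))
v = -18 (v = (3*(-12))/2 = (½)*(-36) = -18)
y(-6) + v*M(u(3)) = (-9 - 6)/(3*(-6 - 6)) - 9*(-5) = (⅓)*(-15)/(-12) - 18*(-5/2) = (⅓)*(-1/12)*(-15) + 45 = 5/12 + 45 = 545/12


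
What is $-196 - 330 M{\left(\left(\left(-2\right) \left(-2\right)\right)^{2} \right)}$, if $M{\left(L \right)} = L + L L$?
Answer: $-89956$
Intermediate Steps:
$M{\left(L \right)} = L + L^{2}$
$-196 - 330 M{\left(\left(\left(-2\right) \left(-2\right)\right)^{2} \right)} = -196 - 330 \left(\left(-2\right) \left(-2\right)\right)^{2} \left(1 + \left(\left(-2\right) \left(-2\right)\right)^{2}\right) = -196 - 330 \cdot 4^{2} \left(1 + 4^{2}\right) = -196 - 330 \cdot 16 \left(1 + 16\right) = -196 - 330 \cdot 16 \cdot 17 = -196 - 89760 = -89956$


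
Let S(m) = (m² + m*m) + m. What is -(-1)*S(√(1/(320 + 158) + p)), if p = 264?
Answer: 126193/239 + √60320254/478 ≈ 544.25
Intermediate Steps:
S(m) = m + 2*m² (S(m) = (m² + m²) + m = 2*m² + m = m + 2*m²)
-(-1)*S(√(1/(320 + 158) + p)) = -(-1)*√(1/(320 + 158) + 264)*(1 + 2*√(1/(320 + 158) + 264)) = -(-1)*√(1/478 + 264)*(1 + 2*√(1/478 + 264)) = -(-1)*√(126193/478)*(1 + 2*√(126193/478)) = -(-1)*(√60320254/478)*(1 + 2*(√60320254/478)) = -(-1)*(√60320254/478)*(1 + √60320254/239) = -(-1)*√60320254*(1 + √60320254/239)/478 = √60320254*(1 + √60320254/239)/478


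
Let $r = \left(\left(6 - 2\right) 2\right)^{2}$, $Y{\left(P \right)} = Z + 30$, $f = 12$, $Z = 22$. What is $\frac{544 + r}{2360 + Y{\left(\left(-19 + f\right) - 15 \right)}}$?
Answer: $\frac{152}{603} \approx 0.25207$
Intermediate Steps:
$Y{\left(P \right)} = 52$ ($Y{\left(P \right)} = 22 + 30 = 52$)
$r = 64$ ($r = \left(4 \cdot 2\right)^{2} = 8^{2} = 64$)
$\frac{544 + r}{2360 + Y{\left(\left(-19 + f\right) - 15 \right)}} = \frac{544 + 64}{2360 + 52} = \frac{608}{2412} = 608 \cdot \frac{1}{2412} = \frac{152}{603}$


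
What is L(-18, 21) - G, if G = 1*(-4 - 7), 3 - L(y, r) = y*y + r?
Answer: -331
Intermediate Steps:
L(y, r) = 3 - r - y² (L(y, r) = 3 - (y*y + r) = 3 - (y² + r) = 3 - (r + y²) = 3 + (-r - y²) = 3 - r - y²)
G = -11 (G = 1*(-11) = -11)
L(-18, 21) - G = (3 - 1*21 - 1*(-18)²) - 1*(-11) = (3 - 21 - 1*324) + 11 = (3 - 21 - 324) + 11 = -342 + 11 = -331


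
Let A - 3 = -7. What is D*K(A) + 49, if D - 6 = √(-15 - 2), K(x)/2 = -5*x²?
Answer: -911 - 160*I*√17 ≈ -911.0 - 659.7*I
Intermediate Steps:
A = -4 (A = 3 - 7 = -4)
K(x) = -10*x² (K(x) = 2*(-5*x²) = -10*x²)
D = 6 + I*√17 (D = 6 + √(-15 - 2) = 6 + √(-17) = 6 + I*√17 ≈ 6.0 + 4.1231*I)
D*K(A) + 49 = (6 + I*√17)*(-10*(-4)²) + 49 = (6 + I*√17)*(-10*16) + 49 = (6 + I*√17)*(-160) + 49 = (-960 - 160*I*√17) + 49 = -911 - 160*I*√17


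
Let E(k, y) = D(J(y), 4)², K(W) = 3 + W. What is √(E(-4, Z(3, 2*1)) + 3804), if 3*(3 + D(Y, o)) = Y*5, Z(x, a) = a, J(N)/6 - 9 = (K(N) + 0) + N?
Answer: √28453 ≈ 168.68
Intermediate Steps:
J(N) = 72 + 12*N (J(N) = 54 + 6*(((3 + N) + 0) + N) = 54 + 6*((3 + N) + N) = 54 + 6*(3 + 2*N) = 54 + (18 + 12*N) = 72 + 12*N)
D(Y, o) = -3 + 5*Y/3 (D(Y, o) = -3 + (Y*5)/3 = -3 + (5*Y)/3 = -3 + 5*Y/3)
E(k, y) = (117 + 20*y)² (E(k, y) = (-3 + 5*(72 + 12*y)/3)² = (-3 + (120 + 20*y))² = (117 + 20*y)²)
√(E(-4, Z(3, 2*1)) + 3804) = √((117 + 20*(2*1))² + 3804) = √((117 + 20*2)² + 3804) = √((117 + 40)² + 3804) = √(157² + 3804) = √(24649 + 3804) = √28453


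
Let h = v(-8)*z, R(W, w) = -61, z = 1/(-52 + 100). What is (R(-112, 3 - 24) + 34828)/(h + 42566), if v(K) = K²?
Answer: 104301/127702 ≈ 0.81675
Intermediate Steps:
z = 1/48 ≈ 0.020833
h = 4/3 (h = (-8)²*(1/48) = 64*(1/48) = 4/3 ≈ 1.3333)
(R(-112, 3 - 24) + 34828)/(h + 42566) = (-61 + 34828)/(4/3 + 42566) = 34767/(127702/3) = 34767*(3/127702) = 104301/127702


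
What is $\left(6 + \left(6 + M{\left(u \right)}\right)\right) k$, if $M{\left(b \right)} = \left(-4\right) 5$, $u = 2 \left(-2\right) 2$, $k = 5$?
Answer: $-40$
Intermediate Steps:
$u = -8$ ($u = \left(-4\right) 2 = -8$)
$M{\left(b \right)} = -20$
$\left(6 + \left(6 + M{\left(u \right)}\right)\right) k = \left(6 + \left(6 - 20\right)\right) 5 = \left(6 - 14\right) 5 = \left(-8\right) 5 = -40$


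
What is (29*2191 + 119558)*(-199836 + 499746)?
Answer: 54912621270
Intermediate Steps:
(29*2191 + 119558)*(-199836 + 499746) = (63539 + 119558)*299910 = 183097*299910 = 54912621270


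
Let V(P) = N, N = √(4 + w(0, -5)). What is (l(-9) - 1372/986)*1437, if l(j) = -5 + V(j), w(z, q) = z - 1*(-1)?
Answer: -4527987/493 + 1437*√5 ≈ -5971.3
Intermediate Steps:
w(z, q) = 1 + z (w(z, q) = z + 1 = 1 + z)
N = √5 (N = √(4 + (1 + 0)) = √(4 + 1) = √5 ≈ 2.2361)
V(P) = √5
l(j) = -5 + √5
(l(-9) - 1372/986)*1437 = ((-5 + √5) - 1372/986)*1437 = ((-5 + √5) - 1372*1/986)*1437 = ((-5 + √5) - 686/493)*1437 = (-3151/493 + √5)*1437 = -4527987/493 + 1437*√5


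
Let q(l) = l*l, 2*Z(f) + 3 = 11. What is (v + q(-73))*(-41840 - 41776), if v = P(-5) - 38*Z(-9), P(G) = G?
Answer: -432461952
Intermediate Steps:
Z(f) = 4 (Z(f) = -3/2 + (½)*11 = -3/2 + 11/2 = 4)
q(l) = l²
v = -157 (v = -5 - 38*4 = -5 - 152 = -157)
(v + q(-73))*(-41840 - 41776) = (-157 + (-73)²)*(-41840 - 41776) = (-157 + 5329)*(-83616) = 5172*(-83616) = -432461952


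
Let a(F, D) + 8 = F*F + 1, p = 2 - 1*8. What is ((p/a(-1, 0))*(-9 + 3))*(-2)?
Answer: 12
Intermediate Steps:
p = -6 (p = 2 - 8 = -6)
a(F, D) = -7 + F² (a(F, D) = -8 + (F*F + 1) = -8 + (F² + 1) = -8 + (1 + F²) = -7 + F²)
((p/a(-1, 0))*(-9 + 3))*(-2) = ((-6/(-7 + (-1)²))*(-9 + 3))*(-2) = (-6/(-7 + 1)*(-6))*(-2) = (-6/(-6)*(-6))*(-2) = (-6*(-⅙)*(-6))*(-2) = (1*(-6))*(-2) = -6*(-2) = 12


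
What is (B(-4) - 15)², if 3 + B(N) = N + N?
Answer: 676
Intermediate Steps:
B(N) = -3 + 2*N (B(N) = -3 + (N + N) = -3 + 2*N)
(B(-4) - 15)² = ((-3 + 2*(-4)) - 15)² = ((-3 - 8) - 15)² = (-11 - 15)² = (-26)² = 676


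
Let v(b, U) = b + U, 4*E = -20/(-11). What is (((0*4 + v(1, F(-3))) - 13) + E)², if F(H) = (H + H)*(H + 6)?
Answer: 105625/121 ≈ 872.93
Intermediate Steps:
F(H) = 2*H*(6 + H) (F(H) = (2*H)*(6 + H) = 2*H*(6 + H))
E = 5/11 (E = (-20/(-11))/4 = (-20*(-1/11))/4 = (¼)*(20/11) = 5/11 ≈ 0.45455)
v(b, U) = U + b
(((0*4 + v(1, F(-3))) - 13) + E)² = (((0*4 + (2*(-3)*(6 - 3) + 1)) - 13) + 5/11)² = (((0 + (2*(-3)*3 + 1)) - 13) + 5/11)² = (((0 + (-18 + 1)) - 13) + 5/11)² = (((0 - 17) - 13) + 5/11)² = ((-17 - 13) + 5/11)² = (-30 + 5/11)² = (-325/11)² = 105625/121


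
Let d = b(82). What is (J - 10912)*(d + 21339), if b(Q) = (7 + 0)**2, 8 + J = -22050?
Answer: -705162360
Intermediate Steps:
J = -22058 (J = -8 - 22050 = -22058)
b(Q) = 49 (b(Q) = 7**2 = 49)
d = 49
(J - 10912)*(d + 21339) = (-22058 - 10912)*(49 + 21339) = -32970*21388 = -705162360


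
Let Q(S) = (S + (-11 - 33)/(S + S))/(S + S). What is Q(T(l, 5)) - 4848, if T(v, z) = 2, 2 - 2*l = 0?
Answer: -19401/4 ≈ -4850.3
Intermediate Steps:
l = 1 (l = 1 - ½*0 = 1 + 0 = 1)
Q(S) = (S - 22/S)/(2*S) (Q(S) = (S - 44*1/(2*S))/((2*S)) = (S - 22/S)*(1/(2*S)) = (S - 22/S)/(2*S))
Q(T(l, 5)) - 4848 = (½ - 11/2²) - 4848 = (½ - 11*¼) - 4848 = (½ - 11/4) - 4848 = -9/4 - 4848 = -19401/4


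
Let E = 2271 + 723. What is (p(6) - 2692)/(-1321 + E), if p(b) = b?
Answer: -2686/1673 ≈ -1.6055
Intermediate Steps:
E = 2994
(p(6) - 2692)/(-1321 + E) = (6 - 2692)/(-1321 + 2994) = -2686/1673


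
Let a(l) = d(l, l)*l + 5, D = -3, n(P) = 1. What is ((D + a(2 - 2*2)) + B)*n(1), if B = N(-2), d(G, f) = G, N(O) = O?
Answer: 4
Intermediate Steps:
B = -2
a(l) = 5 + l**2 (a(l) = l*l + 5 = l**2 + 5 = 5 + l**2)
((D + a(2 - 2*2)) + B)*n(1) = ((-3 + (5 + (2 - 2*2)**2)) - 2)*1 = ((-3 + (5 + (2 - 4)**2)) - 2)*1 = ((-3 + (5 + (-2)**2)) - 2)*1 = ((-3 + (5 + 4)) - 2)*1 = ((-3 + 9) - 2)*1 = (6 - 2)*1 = 4*1 = 4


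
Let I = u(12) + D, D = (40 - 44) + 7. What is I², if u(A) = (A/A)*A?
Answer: 225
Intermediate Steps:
D = 3 (D = -4 + 7 = 3)
u(A) = A (u(A) = 1*A = A)
I = 15 (I = 12 + 3 = 15)
I² = 15² = 225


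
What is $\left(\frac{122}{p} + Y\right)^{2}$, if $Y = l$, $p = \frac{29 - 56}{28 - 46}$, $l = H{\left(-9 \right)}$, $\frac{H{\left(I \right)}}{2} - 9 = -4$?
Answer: $\frac{75076}{9} \approx 8341.8$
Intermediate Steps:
$H{\left(I \right)} = 10$ ($H{\left(I \right)} = 18 + 2 \left(-4\right) = 18 - 8 = 10$)
$l = 10$
$p = \frac{3}{2}$ ($p = - \frac{27}{-18} = \left(-27\right) \left(- \frac{1}{18}\right) = \frac{3}{2} \approx 1.5$)
$Y = 10$
$\left(\frac{122}{p} + Y\right)^{2} = \left(\frac{122}{\frac{3}{2}} + 10\right)^{2} = \left(122 \cdot \frac{2}{3} + 10\right)^{2} = \left(\frac{244}{3} + 10\right)^{2} = \left(\frac{274}{3}\right)^{2} = \frac{75076}{9}$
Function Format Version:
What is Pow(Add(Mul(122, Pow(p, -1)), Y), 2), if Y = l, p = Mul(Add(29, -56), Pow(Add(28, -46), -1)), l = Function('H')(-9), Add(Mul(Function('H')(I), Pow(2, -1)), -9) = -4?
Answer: Rational(75076, 9) ≈ 8341.8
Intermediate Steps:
Function('H')(I) = 10 (Function('H')(I) = Add(18, Mul(2, -4)) = Add(18, -8) = 10)
l = 10
p = Rational(3, 2) (p = Mul(-27, Pow(-18, -1)) = Mul(-27, Rational(-1, 18)) = Rational(3, 2) ≈ 1.5000)
Y = 10
Pow(Add(Mul(122, Pow(p, -1)), Y), 2) = Pow(Add(Mul(122, Pow(Rational(3, 2), -1)), 10), 2) = Pow(Add(Mul(122, Rational(2, 3)), 10), 2) = Pow(Add(Rational(244, 3), 10), 2) = Pow(Rational(274, 3), 2) = Rational(75076, 9)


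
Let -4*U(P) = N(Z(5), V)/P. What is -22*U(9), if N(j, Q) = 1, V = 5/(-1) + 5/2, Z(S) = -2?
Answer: 11/18 ≈ 0.61111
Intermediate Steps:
V = -5/2 (V = 5*(-1) + 5*(½) = -5 + 5/2 = -5/2 ≈ -2.5000)
U(P) = -1/(4*P)
-22*U(9) = -(-11)/(2*9) = -22*(-1/36) = 11/18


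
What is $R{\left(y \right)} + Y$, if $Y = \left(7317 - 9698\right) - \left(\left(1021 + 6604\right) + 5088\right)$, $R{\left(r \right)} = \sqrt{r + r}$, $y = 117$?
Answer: $-15094 + 3 \sqrt{26} \approx -15079.0$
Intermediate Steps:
$R{\left(r \right)} = \sqrt{2} \sqrt{r}$ ($R{\left(r \right)} = \sqrt{2 r} = \sqrt{2} \sqrt{r}$)
$Y = -15094$ ($Y = \left(7317 - 9698\right) - \left(7625 + 5088\right) = -2381 - 12713 = -15094$)
$R{\left(y \right)} + Y = \sqrt{2} \sqrt{117} - 15094 = \sqrt{2} \cdot 3 \sqrt{13} - 15094 = 3 \sqrt{26} - 15094 = -15094 + 3 \sqrt{26}$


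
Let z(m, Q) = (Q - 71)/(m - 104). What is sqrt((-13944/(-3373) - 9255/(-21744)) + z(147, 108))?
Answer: sqrt(374363663834992593)/262810668 ≈ 2.3281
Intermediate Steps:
z(m, Q) = (-71 + Q)/(-104 + m)
sqrt((-13944/(-3373) - 9255/(-21744)) + z(147, 108)) = sqrt((-13944/(-3373) - 9255/(-21744)) + (-71 + 108)/(-104 + 147)) = sqrt((-13944*(-1/3373) - 9255*(-1/21744)) + 37/43) = sqrt((13944/3373 + 3085/7248) + (1/43)*37) = sqrt(111471817/24447504 + 37/43) = sqrt(5697845779/1051242672) = sqrt(374363663834992593)/262810668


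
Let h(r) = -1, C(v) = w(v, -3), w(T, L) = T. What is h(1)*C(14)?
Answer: -14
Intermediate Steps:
C(v) = v
h(1)*C(14) = -1*14 = -14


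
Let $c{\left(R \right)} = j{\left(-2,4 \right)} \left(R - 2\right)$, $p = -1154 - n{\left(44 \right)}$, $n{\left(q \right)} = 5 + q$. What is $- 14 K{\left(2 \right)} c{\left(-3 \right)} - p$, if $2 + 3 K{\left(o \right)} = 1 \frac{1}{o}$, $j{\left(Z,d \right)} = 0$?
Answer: $1203$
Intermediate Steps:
$K{\left(o \right)} = - \frac{2}{3} + \frac{1}{3 o}$ ($K{\left(o \right)} = - \frac{2}{3} + \frac{1 \frac{1}{o}}{3} = - \frac{2}{3} + \frac{1}{3 o}$)
$p = -1203$ ($p = -1154 - \left(5 + 44\right) = -1154 - 49 = -1203$)
$c{\left(R \right)} = 0$ ($c{\left(R \right)} = 0 \left(R - 2\right) = 0 \left(-2 + R\right) = 0$)
$- 14 K{\left(2 \right)} c{\left(-3 \right)} - p = - 14 \frac{1 - 4}{3 \cdot 2} \cdot 0 - -1203 = - 14 \cdot \frac{1}{3} \cdot \frac{1}{2} \left(1 - 4\right) 0 + 1203 = - 14 \cdot \frac{1}{3} \cdot \frac{1}{2} \left(-3\right) 0 + 1203 = \left(-14\right) \left(- \frac{1}{2}\right) 0 + 1203 = 7 \cdot 0 + 1203 = 0 + 1203 = 1203$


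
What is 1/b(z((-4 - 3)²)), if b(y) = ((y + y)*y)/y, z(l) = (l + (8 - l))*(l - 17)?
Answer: 1/512 ≈ 0.0019531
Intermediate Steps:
z(l) = -136 + 8*l (z(l) = 8*(-17 + l) = -136 + 8*l)
b(y) = 2*y (b(y) = ((2*y)*y)/y = (2*y²)/y = 2*y)
1/b(z((-4 - 3)²)) = 1/(2*(-136 + 8*(-4 - 3)²)) = 1/(2*(-136 + 8*(-7)²)) = 1/(2*(-136 + 8*49)) = 1/(2*(-136 + 392)) = 1/(2*256) = 1/512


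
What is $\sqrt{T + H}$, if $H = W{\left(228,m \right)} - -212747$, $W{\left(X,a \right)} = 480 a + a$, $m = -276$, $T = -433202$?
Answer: $i \sqrt{353211} \approx 594.32 i$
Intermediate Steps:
$W{\left(X,a \right)} = 481 a$
$H = 79991$ ($H = 481 \left(-276\right) - -212747 = -132756 + 212747 = 79991$)
$\sqrt{T + H} = \sqrt{-433202 + 79991} = \sqrt{-353211} = i \sqrt{353211}$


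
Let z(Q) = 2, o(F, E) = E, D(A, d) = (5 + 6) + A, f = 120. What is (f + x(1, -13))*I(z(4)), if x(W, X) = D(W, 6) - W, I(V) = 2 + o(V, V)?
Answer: 524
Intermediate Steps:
D(A, d) = 11 + A
I(V) = 2 + V
x(W, X) = 11 (x(W, X) = (11 + W) - W = 11)
(f + x(1, -13))*I(z(4)) = (120 + 11)*(2 + 2) = 131*4 = 524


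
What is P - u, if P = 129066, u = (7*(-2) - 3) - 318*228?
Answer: 201587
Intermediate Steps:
u = -72521 (u = (-14 - 3) - 72504 = -17 - 72504 = -72521)
P - u = 129066 - 1*(-72521) = 129066 + 72521 = 201587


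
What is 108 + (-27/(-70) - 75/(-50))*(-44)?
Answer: 876/35 ≈ 25.029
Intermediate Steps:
108 + (-27/(-70) - 75/(-50))*(-44) = 108 + (-27*(-1/70) - 75*(-1/50))*(-44) = 108 + (27/70 + 3/2)*(-44) = 108 + (66/35)*(-44) = 108 - 2904/35 = 876/35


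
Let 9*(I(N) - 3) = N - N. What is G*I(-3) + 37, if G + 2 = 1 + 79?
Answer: 271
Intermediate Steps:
I(N) = 3 (I(N) = 3 + (N - N)/9 = 3 + (⅑)*0 = 3 + 0 = 3)
G = 78 (G = -2 + (1 + 79) = -2 + 80 = 78)
G*I(-3) + 37 = 78*3 + 37 = 234 + 37 = 271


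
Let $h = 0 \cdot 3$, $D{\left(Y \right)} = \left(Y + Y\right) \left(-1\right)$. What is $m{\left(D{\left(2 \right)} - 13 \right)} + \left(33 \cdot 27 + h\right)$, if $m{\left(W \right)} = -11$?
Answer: $880$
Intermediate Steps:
$D{\left(Y \right)} = - 2 Y$ ($D{\left(Y \right)} = 2 Y \left(-1\right) = - 2 Y$)
$h = 0$
$m{\left(D{\left(2 \right)} - 13 \right)} + \left(33 \cdot 27 + h\right) = -11 + \left(33 \cdot 27 + 0\right) = -11 + \left(891 + 0\right) = -11 + 891 = 880$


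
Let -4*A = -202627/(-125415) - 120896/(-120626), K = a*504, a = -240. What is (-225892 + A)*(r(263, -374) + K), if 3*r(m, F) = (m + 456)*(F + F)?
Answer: 1539000736689471255863/22692464685 ≈ 6.7820e+10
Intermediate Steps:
K = -120960 (K = -240*504 = -120960)
A = -19802128171/30256619580 (A = -(-202627/(-125415) - 120896/(-120626))/4 = -(-202627*(-1/125415) - 120896*(-1/120626))/4 = -(202627/125415 + 60448/60313)/4 = -¼*19802128171/7564154895 = -19802128171/30256619580 ≈ -0.65447)
r(m, F) = 2*F*(456 + m)/3 (r(m, F) = ((m + 456)*(F + F))/3 = ((456 + m)*(2*F))/3 = (2*F*(456 + m))/3 = 2*F*(456 + m)/3)
(-225892 + A)*(r(263, -374) + K) = (-225892 - 19802128171/30256619580)*((⅔)*(-374)*(456 + 263) - 120960) = -6834748112293531*((⅔)*(-374)*719 - 120960)/30256619580 = -6834748112293531*(-537812/3 - 120960)/30256619580 = -6834748112293531/30256619580*(-900692/3) = 1539000736689471255863/22692464685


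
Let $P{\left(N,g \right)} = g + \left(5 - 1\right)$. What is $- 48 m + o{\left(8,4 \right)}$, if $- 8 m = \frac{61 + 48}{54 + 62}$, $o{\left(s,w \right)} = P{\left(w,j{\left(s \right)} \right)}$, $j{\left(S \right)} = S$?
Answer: $\frac{1023}{58} \approx 17.638$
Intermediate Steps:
$P{\left(N,g \right)} = 4 + g$ ($P{\left(N,g \right)} = g + \left(5 - 1\right) = g + 4 = 4 + g$)
$o{\left(s,w \right)} = 4 + s$
$m = - \frac{109}{928}$ ($m = - \frac{\left(61 + 48\right) \frac{1}{54 + 62}}{8} = - \frac{109 \cdot \frac{1}{116}}{8} = \left(- \frac{1}{8}\right) \frac{109}{116} = - \frac{109}{928} \approx -0.11746$)
$- 48 m + o{\left(8,4 \right)} = \left(-48\right) \left(- \frac{109}{928}\right) + \left(4 + 8\right) = \frac{327}{58} + 12 = \frac{1023}{58}$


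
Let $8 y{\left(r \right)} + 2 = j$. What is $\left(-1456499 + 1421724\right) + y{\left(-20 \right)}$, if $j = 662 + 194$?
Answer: $- \frac{138673}{4} \approx -34668.0$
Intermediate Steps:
$j = 856$
$y{\left(r \right)} = \frac{427}{4}$ ($y{\left(r \right)} = - \frac{1}{4} + \frac{1}{8} \cdot 856 = - \frac{1}{4} + 107 = \frac{427}{4}$)
$\left(-1456499 + 1421724\right) + y{\left(-20 \right)} = \left(-1456499 + 1421724\right) + \frac{427}{4} = -34775 + \frac{427}{4} = - \frac{138673}{4}$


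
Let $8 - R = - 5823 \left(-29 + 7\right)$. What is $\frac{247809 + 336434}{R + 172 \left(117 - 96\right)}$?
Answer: $- \frac{584243}{124486} \approx -4.6932$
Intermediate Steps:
$R = -128098$ ($R = 8 - - 5823 \left(-29 + 7\right) = 8 - \left(-5823\right) \left(-22\right) = 8 - 128106 = -128098$)
$\frac{247809 + 336434}{R + 172 \left(117 - 96\right)} = \frac{247809 + 336434}{-128098 + 172 \left(117 - 96\right)} = \frac{584243}{-128098 + 172 \cdot 21} = \frac{584243}{-128098 + 3612} = \frac{584243}{-124486} = 584243 \left(- \frac{1}{124486}\right) = - \frac{584243}{124486}$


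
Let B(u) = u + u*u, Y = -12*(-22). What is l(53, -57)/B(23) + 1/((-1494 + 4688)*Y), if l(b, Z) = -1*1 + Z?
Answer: -2037749/19393968 ≈ -0.10507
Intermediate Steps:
l(b, Z) = -1 + Z
Y = 264
B(u) = u + u²
l(53, -57)/B(23) + 1/((-1494 + 4688)*Y) = (-1 - 57)/((23*(1 + 23))) + 1/((-1494 + 4688)*264) = -58/(23*24) + (1/264)/3194 = -58/552 + (1/3194)*(1/264) = -58*1/552 + 1/843216 = -29/276 + 1/843216 = -2037749/19393968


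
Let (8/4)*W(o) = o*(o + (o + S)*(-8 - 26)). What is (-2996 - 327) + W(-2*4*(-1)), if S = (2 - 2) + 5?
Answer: -5059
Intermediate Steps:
S = 5 (S = 0 + 5 = 5)
W(o) = o*(-170 - 33*o)/2 (W(o) = (o*(o + (o + 5)*(-8 - 26)))/2 = (o*(o + (5 + o)*(-34)))/2 = (o*(o + (-170 - 34*o)))/2 = (o*(-170 - 33*o))/2 = o*(-170 - 33*o)/2)
(-2996 - 327) + W(-2*4*(-1)) = (-2996 - 327) - -2*4*(-1)*(170 + 33*(-2*4*(-1)))/2 = -3323 - (-8*(-1))*(170 + 33*(-8*(-1)))/2 = -3323 - ½*8*(170 + 33*8) = -3323 - ½*8*(170 + 264) = -3323 - ½*8*434 = -3323 - 1736 = -5059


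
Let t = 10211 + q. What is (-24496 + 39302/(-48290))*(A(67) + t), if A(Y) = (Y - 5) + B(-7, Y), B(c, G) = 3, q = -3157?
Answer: -4210714589949/24145 ≈ -1.7439e+8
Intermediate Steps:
A(Y) = -2 + Y (A(Y) = (Y - 5) + 3 = (-5 + Y) + 3 = -2 + Y)
t = 7054 (t = 10211 - 3157 = 7054)
(-24496 + 39302/(-48290))*(A(67) + t) = (-24496 + 39302/(-48290))*((-2 + 67) + 7054) = (-24496 + 39302*(-1/48290))*(65 + 7054) = (-24496 - 19651/24145)*7119 = -591475571/24145*7119 = -4210714589949/24145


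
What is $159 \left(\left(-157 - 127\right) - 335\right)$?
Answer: $-98421$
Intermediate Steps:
$159 \left(\left(-157 - 127\right) - 335\right) = 159 \left(-284 - 335\right) = 159 \left(-619\right) = -98421$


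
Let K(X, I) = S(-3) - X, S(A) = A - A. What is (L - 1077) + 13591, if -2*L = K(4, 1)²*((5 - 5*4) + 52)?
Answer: 12218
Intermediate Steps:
S(A) = 0
K(X, I) = -X (K(X, I) = 0 - X = -X)
L = -296 (L = -(-1*4)²*((5 - 5*4) + 52)/2 = -(-4)²*((5 - 20) + 52)/2 = -8*(-15 + 52) = -8*37 = -½*592 = -296)
(L - 1077) + 13591 = (-296 - 1077) + 13591 = -1373 + 13591 = 12218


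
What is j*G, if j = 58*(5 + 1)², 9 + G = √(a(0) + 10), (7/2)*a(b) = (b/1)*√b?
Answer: -18792 + 2088*√10 ≈ -12189.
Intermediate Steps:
a(b) = 2*b^(3/2)/7 (a(b) = 2*((b/1)*√b)/7 = 2*((b*1)*√b)/7 = 2*(b*√b)/7 = 2*b^(3/2)/7)
G = -9 + √10 (G = -9 + √(2*0^(3/2)/7 + 10) = -9 + √((2/7)*0 + 10) = -9 + √(0 + 10) = -9 + √10 ≈ -5.8377)
j = 2088 (j = 58*6² = 58*36 = 2088)
j*G = 2088*(-9 + √10) = -18792 + 2088*√10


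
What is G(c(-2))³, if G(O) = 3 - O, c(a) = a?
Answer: 125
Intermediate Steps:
G(c(-2))³ = (3 - 1*(-2))³ = (3 + 2)³ = 5³ = 125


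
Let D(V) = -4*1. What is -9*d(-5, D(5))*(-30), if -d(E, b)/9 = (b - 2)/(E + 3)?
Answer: -7290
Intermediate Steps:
D(V) = -4
d(E, b) = -9*(-2 + b)/(3 + E) (d(E, b) = -9*(b - 2)/(E + 3) = -9*(-2 + b)/(3 + E))
-9*d(-5, D(5))*(-30) = -81*(2 - 1*(-4))/(3 - 5)*(-30) = -81*(2 + 4)/(-2)*(-30) = -81*(-1)*6/2*(-30) = -9*(-27)*(-30) = 243*(-30) = -7290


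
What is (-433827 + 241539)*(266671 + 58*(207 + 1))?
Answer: -53597395680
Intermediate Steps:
(-433827 + 241539)*(266671 + 58*(207 + 1)) = -192288*(266671 + 58*208) = -192288*(266671 + 12064) = -192288*278735 = -53597395680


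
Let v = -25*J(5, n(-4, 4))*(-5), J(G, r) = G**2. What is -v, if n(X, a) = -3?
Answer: -3125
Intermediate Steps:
v = 3125 (v = -25*5**2*(-5) = -25*25*(-5) = -625*(-5) = 3125)
-v = -1*3125 = -3125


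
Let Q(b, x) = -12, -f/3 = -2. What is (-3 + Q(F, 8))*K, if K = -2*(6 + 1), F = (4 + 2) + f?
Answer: 210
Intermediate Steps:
f = 6 (f = -3*(-2) = 6)
F = 12 (F = (4 + 2) + 6 = 6 + 6 = 12)
K = -14 (K = -2*7 = -14)
(-3 + Q(F, 8))*K = (-3 - 12)*(-14) = -15*(-14) = 210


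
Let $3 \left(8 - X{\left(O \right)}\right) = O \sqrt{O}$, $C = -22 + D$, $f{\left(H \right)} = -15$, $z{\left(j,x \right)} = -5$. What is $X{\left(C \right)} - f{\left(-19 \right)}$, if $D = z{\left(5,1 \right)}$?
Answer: $23 + 27 i \sqrt{3} \approx 23.0 + 46.765 i$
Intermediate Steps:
$D = -5$
$C = -27$ ($C = -22 - 5 = -27$)
$X{\left(O \right)} = 8 - \frac{O^{\frac{3}{2}}}{3}$ ($X{\left(O \right)} = 8 - \frac{O \sqrt{O}}{3} = 8 - \frac{O^{\frac{3}{2}}}{3}$)
$X{\left(C \right)} - f{\left(-19 \right)} = \left(8 - \frac{\left(-27\right)^{\frac{3}{2}}}{3}\right) - -15 = \left(8 - \frac{\left(-81\right) i \sqrt{3}}{3}\right) + 15 = \left(8 + 27 i \sqrt{3}\right) + 15 = 23 + 27 i \sqrt{3}$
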